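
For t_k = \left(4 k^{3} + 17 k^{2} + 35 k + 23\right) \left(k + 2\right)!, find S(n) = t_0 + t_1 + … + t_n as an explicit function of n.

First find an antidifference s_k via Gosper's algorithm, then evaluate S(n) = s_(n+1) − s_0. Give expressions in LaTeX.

r(k) = (4*k**4 + 41*k**3 + 168*k**2 + 322*k + 237)/(4*k**3 + 17*k**2 + 35*k + 23) after simplifying.
Factor: A=k + 3; B=1; C=k**3 + 17*k**2/4 + 35*k/4 + 23/4.
Key eq: (k + 3)·f(k+1) = (1)·f(k) + (k**3 + 17*k**2/4 + 35*k/4 + 23/4).
Degrees (1,0,3) ⇒ d ≤ 2.
Solving with deg f ≤ 2: f(k) = (4*k**2 + k + 4)/4.
Then R = B(k−1)f/C = (4*k**2 + k + 4)/(4*k**3 + 17*k**2 + 35*k + 23), so s_k = R(k)·t_k = (4*k**2 + k + 4)*factorial(k + 2).
Verify: (4*k**3 + 17*k**2 + 35*k + 23)*factorial(k + 2) matches t_k.
s_(n+1) = (4*n**2 + 9*n + 9)*factorial(n + 3) and s_(0) = 8, so S(n) = 4*n**2*factorial(n + 3) + 9*n*factorial(n + 3) + 9*factorial(n + 3) - 8.

S(n) = 4 n^{2} \left(n + 3\right)! + 9 n \left(n + 3\right)! + 9 \left(n + 3\right)! - 8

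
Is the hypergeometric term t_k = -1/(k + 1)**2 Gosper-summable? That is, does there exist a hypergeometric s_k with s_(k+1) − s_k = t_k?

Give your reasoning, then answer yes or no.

The ratio is (k + 1)**2/(k + 2)**2.
Normal form (A,B,C) = (k**2 + 2*k + 1, k**2 + 4*k + 4, 1).
Solve (k**2 + 2*k + 1)·f(k+1) − (k**2 + 2*k + 1)·f(k) = 1.
d = 0 from the (2,2,0) case.
Put f(k) = c0: A·f(k+1) − B(k−1)·f(k) − C = -1; need -1 = 0 — inconsistent ⇒ no f, not summable.

No — the linear system for f has no solution.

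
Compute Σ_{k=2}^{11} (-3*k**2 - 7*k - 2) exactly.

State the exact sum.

Ratio r(k) = (3*k**2 + 13*k + 12)/(3*k**2 + 7*k + 2).
Factor: A=1; B=1; C=k**2 + 7*k/3 + 2/3.
f must satisfy (1)·f(k+1) − (1)·f(k) = k**2 + 7*k/3 + 2/3.
d = 3 from the (0,0,2) case.
Solving with deg f ≤ 3: f(k) = k*(k**2 + 2*k - 1)/3.
Then R = B(k−1)f/C = k*(k**2 + 2*k - 1)/((k + 2)*(3*k + 1)), so s_k = R(k)·t_k = k*(-k**2 - 2*k + 1).
s_(k+1) − s_k = -3*k**2 - 7*k - 2 = t_k.
Telescoping: Σ = s_(12) − s_(2) = -2004 − (-14) = -1990.

Σ = -1990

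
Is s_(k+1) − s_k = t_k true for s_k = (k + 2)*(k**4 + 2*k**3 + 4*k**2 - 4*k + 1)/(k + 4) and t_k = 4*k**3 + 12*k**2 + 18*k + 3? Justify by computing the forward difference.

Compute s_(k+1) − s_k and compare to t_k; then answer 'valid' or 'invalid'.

Invalid: residual 2*(-3*k**4 - 26*k**3 - 62*k**2 - 79*k - 11)/(k**2 + 9*k + 20) ≠ 0.

s_(k+1) = (k**5 + 9*k**4 + 34*k**3 + 62*k**2 + 46*k + 12)/(k + 5)
s_(k+1) − s_k = (4*k**5 + 42*k**4 + 154*k**3 + 281*k**2 + 229*k + 38)/(k**2 + 9*k + 20)
(s_(k+1) − s_k) − t_k = 2*(-3*k**4 - 26*k**3 - 62*k**2 - 79*k - 11)/(k**2 + 9*k + 20)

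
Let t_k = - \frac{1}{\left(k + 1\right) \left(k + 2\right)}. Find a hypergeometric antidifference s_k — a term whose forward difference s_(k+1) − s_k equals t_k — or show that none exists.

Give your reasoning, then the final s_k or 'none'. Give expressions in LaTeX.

s_k = - \frac{k}{k + 1}

Ratio r(k) = (k + 1)/(k + 3).
Normal form (A,B,C) = (k + 1, k + 3, 1).
Key eq: (k + 1)·f(k+1) = (k + 2)·f(k) + (1).
Degrees (1,1,0) ⇒ d ≤ 1.
Coefficient equations give f(k) = k.
So s_k = (B(k−1)f/C)·t_k = (k*(k + 2))·t_k = -k/(k + 1).
s_(k+1) − s_k = -1/(k**2 + 3*k + 2) = t_k.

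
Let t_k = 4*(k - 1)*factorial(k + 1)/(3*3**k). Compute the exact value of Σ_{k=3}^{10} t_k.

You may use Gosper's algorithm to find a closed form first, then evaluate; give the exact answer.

Σ = 7882208/729

Compute t_(k+1)/t_k: get k*(k + 2)/(3*(k - 1)).
Factor: A=k/3 + 2/3; B=1; C=k - 1.
Set up (k/3 + 2/3)·f(k+1) − (1)·f(k) − (k - 1) = 0.
From deg A=1, deg B=0, deg C=1: d=0.
Match coefficients ⇒ f(k) = 3.
Certificate R = B(k−1)f/C = 3/(k - 1) gives s_k = 4*factorial(k + 1)/3**k.
Check: Δs_k = 4*(k - 1)*factorial(k + 1)/(3*3**k). ✓
Σ_(k=3)^(10) t_k = s_(11) − s_(3) = 7884800/729 − (32/9) = 7882208/729.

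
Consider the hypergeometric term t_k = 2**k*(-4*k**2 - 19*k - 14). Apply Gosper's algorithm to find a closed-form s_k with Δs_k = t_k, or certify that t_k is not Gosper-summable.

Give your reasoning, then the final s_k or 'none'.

The ratio is 2*(4*k**2 + 27*k + 37)/(4*k**2 + 19*k + 14).
Factor: A=2; B=1; C=k**2 + 19*k/4 + 7/2.
Need (2)·f(k+1) − (1)·f(k) = k**2 + 19*k/4 + 7/2.
From deg A=0, deg B=0, deg C=2: d=2.
Solve for f: f(k) = k*(4*k + 3)/4 (degree 2 ≤ 2).
Certificate R = B(k−1)f/C = k*(4*k + 3)/(4*k**2 + 19*k + 14) gives s_k = 2**k*k*(-4*k - 3).
Verify: 2**k*(-4*k**2 - 19*k - 14) matches t_k.

s_k = 2**k*k*(-4*k - 3)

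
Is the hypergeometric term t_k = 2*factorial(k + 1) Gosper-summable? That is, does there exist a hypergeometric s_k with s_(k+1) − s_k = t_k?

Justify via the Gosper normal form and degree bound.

The ratio is k + 2.
Take A(k)=k + 2, B(k)=1, C(k)=1.
Solve (k + 2)·f(k+1) − (1)·f(k) = 1.
Bound: deg f ≤ -1.
d = -1 < 0 ⇒ no nonzero polynomial f; not summable.

No. Not Gosper-summable.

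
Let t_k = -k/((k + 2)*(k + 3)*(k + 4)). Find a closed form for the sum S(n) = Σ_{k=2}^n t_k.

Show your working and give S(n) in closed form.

Ratio r(k) = (k + 1)*(k + 2)/(k*(k + 5)).
Take A(k)=k + 2, B(k)=k + 5, C(k)=k.
f must satisfy (k + 2)·f(k+1) − (k + 4)·f(k) = k.
d = 2 from the (1,1,1) case.
Solve for f: f(k) = k*(k - 1)/6 (degree 2 ≤ 2).
Get s_k = R·t_k = k*(1 - k)/(6*(k + 2)*(k + 3)) with R(k) = B(k−1)f(k)/C(k) = (k - 1)*(k + 4)/6.
Verify: -k/(k**3 + 9*k**2 + 26*k + 24) matches t_k.
Telescope: S(n) = s_(n+1) − s_(2) = n*(-n - 1)/(6*(n**2 + 7*n + 12)) − (-1/60) = (-3*n**2 - n + 4)/(20*(n**2 + 7*n + 12)).

S(n) = (-3*n**2 - n + 4)/(20*(n**2 + 7*n + 12))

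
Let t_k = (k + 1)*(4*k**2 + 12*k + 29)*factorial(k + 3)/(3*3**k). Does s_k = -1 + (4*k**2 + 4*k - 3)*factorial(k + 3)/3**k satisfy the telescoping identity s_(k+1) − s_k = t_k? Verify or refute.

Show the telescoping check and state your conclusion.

valid; difference matches t_k

s_(k+1) = 3**(-k - 1)*(4*k + 4*(k + 1)**2 + 1)*factorial(k + 4) - 1
s_(k+1) − s_k = (k + 1)*(4*k**2 + 12*k + 29)*factorial(k + 3)/(3*3**k)
(s_(k+1) − s_k) − t_k = 0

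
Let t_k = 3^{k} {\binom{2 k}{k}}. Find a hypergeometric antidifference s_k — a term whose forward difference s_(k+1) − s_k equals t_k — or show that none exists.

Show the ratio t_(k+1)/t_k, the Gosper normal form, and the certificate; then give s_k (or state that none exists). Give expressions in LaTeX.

no hypergeometric antidifference exists

The ratio is 6*(2*k + 1)/(k + 1).
A = 12*k + 6, B = k + 1, C = 1.
Solve (12*k + 6)·f(k+1) − (k)·f(k) = 1.
Degrees (1,1,0) ⇒ d ≤ -1.
d = -1 < 0 ⇒ no nonzero polynomial f; not summable.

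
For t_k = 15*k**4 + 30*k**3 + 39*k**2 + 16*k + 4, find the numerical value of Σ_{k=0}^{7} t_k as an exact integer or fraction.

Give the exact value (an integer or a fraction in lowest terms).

Ratio r(k) = (15*k**4 + 90*k**3 + 219*k**2 + 244*k + 104)/(15*k**4 + 30*k**3 + 39*k**2 + 16*k + 4).
Factor: A=1; B=1; C=k**4 + 2*k**3 + 13*k**2/5 + 16*k/15 + 4/15.
f must satisfy (1)·f(k+1) − (1)·f(k) = k**4 + 2*k**3 + 13*k**2/5 + 16*k/15 + 4/15.
Bound: deg f ≤ 5.
Solving with deg f ≤ 5: f(k) = k*(3*k**4 + 3*k**2 - 4*k + 2)/15.
Certificate R = B(k−1)f/C = k*(3*k**4 + 3*k**2 - 4*k + 2)/(15*k**4 + 30*k**3 + 39*k**2 + 16*k + 4) gives s_k = k*(3*k**4 + 3*k**2 - 4*k + 2).
Check: Δs_k = 15*k**4 + 30*k**3 + 39*k**2 + 16*k + 4. ✓
Telescoping: Σ = s_(8) − s_(0) = 99600 − (0) = 99600.

Σ = 99600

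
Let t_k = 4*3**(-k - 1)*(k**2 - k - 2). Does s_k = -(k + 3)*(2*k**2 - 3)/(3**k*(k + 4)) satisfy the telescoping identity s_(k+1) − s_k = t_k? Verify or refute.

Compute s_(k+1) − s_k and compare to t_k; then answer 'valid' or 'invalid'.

Invalid: residual (-4*k**3 - 18*k**2 + 24*k + 41)/(3*3**k*(k**2 + 9*k + 20)) ≠ 0.

s_(k+1) = -(k + 4)*(2*(k + 1)**2 - 3)/(3*3**k*(k + 5))
s_(k+1) − s_k = (4*k**4 + 28*k**3 + 18*k**2 - 128*k - 119)/(3*3**k*(k**2 + 9*k + 20))
(s_(k+1) − s_k) − t_k = (-4*k**3 - 18*k**2 + 24*k + 41)/(3*3**k*(k**2 + 9*k + 20))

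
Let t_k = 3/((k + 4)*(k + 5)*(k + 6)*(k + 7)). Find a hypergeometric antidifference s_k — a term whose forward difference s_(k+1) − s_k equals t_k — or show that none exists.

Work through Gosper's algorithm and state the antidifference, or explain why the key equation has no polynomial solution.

r(k) = (k + 4)/(k + 8) after simplifying.
A = k + 4, B = k + 8, C = 1.
Solve (k + 4)·f(k+1) − (k + 7)·f(k) = 1.
d = 3 from the (1,1,0) case.
Solve for f: f(k) = k*(k**2 + 15*k + 74)/360 (degree 3 ≤ 3).
Then R = B(k−1)f/C = k*(k + 7)*(k**2 + 15*k + 74)/360, so s_k = R(k)·t_k = k*(k**2 + 15*k + 74)/(120*(k + 4)*(k + 5)*(k + 6)).
s_(k+1) − s_k = 3/(k**4 + 22*k**3 + 179*k**2 + 638*k + 840) = t_k.

s_k = k*(k**2 + 15*k + 74)/(120*(k + 4)*(k + 5)*(k + 6))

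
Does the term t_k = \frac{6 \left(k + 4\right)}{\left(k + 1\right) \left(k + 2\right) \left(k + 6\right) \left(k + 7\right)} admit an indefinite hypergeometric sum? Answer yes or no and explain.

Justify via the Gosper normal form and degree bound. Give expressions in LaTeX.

Yes. s_k = \frac{k \left(k + 7\right)}{2 \left(k^{2} + 7 k + 6\right)}.

Step 1: r(k) = (k + 1)*(k + 5)*(k + 6)/((k + 3)*(k + 4)*(k + 8)).
So A=k + 1 and B=k + 8, with C=k**4 + 16*k**3 + 95*k**2 + 248*k + 240.
f must satisfy (k + 1)·f(k+1) − (k + 7)·f(k) = k**4 + 16*k**3 + 95*k**2 + 248*k + 240.
Bound: deg f ≤ 6.
Solving with deg f ≤ 6: f(k) = k*(k + 2)*(k + 3)*(k + 4)*(k + 5)*(k + 7)/12.
Certificate R = B(k−1)f/C = k*(k + 2)*(k + 7)**2/(12*(k + 4)) gives s_k = k*(k + 7)/(2*(k**2 + 7*k + 6)).
s_(k+1) − s_k = 6*(k + 4)/(k**4 + 16*k**3 + 83*k**2 + 152*k + 84) = t_k.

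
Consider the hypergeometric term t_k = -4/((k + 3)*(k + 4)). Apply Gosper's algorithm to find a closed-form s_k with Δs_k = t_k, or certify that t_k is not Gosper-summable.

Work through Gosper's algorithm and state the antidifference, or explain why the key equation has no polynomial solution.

The ratio is (k + 3)/(k + 5).
A = k + 3, B = k + 5, C = 1.
Need (k + 3)·f(k+1) − (k + 4)·f(k) = 1.
d = 1 from the (1,1,0) case.
Solve for f: f(k) = k/3 (degree 1 ≤ 1).
So s_k = (B(k−1)f/C)·t_k = (k*(k + 4)/3)·t_k = -4*k/(3*k + 9).
Δs = -4/(k**2 + 7*k + 12), as required.

s_k = -4*k/(3*k + 9)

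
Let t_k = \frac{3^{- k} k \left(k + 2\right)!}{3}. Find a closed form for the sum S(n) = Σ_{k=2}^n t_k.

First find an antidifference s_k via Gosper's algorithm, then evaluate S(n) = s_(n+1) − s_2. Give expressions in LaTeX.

Step 1: r(k) = (k + 1)*(k + 3)/(3*k).
Gosper form: A/B · C(k+1)/C(k) with A=k/3 + 1, B=1, C=k.
Key eq: (k/3 + 1)·f(k+1) = (1)·f(k) + (k).
Bound: deg f ≤ 0.
Solve for f: f(k) = 3 (degree 0 ≤ 0).
Certificate R = B(k−1)f/C = 3/k gives s_k = factorial(k + 2)/3**k.
Verify: k*factorial(k + 2)/(3*3**k) matches t_k.
Evaluate: s_(n+1) = 3**(-n - 1)*factorial(n + 3); subtract s_(2) = 8/3 ⇒ S(n) = -8/3 + factorial(n + 3)/(3*3**n).

S(n) = - \frac{8}{3} + \frac{3^{- n} \left(n + 3\right)!}{3}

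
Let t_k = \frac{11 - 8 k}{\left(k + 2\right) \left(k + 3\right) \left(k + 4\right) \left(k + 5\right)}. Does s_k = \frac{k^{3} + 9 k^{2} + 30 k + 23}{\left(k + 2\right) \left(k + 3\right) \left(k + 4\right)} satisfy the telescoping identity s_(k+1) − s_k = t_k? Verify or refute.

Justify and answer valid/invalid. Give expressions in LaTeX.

Valid — Δs_k = t_k.

s_(k+1) = (30*k + (k + 1)**3 + 9*(k + 1)**2 + 53)/((k + 3)*(k + 4)*(k + 5))
s_(k+1) − s_k = (11 - 8*k)/(k**4 + 14*k**3 + 71*k**2 + 154*k + 120)
(s_(k+1) − s_k) − t_k = 0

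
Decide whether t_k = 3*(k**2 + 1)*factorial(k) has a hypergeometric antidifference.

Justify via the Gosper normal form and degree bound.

Ratio r(k) = (k + 1)*((k + 1)**2 + 1)/(k**2 + 1).
A = k + 1, B = 1, C = k**2 + 1.
Need (k + 1)·f(k+1) − (1)·f(k) = k**2 + 1.
d = 1 from the (1,0,2) case.
Solving with deg f ≤ 1: f(k) = k - 1.
R(k) = B(k−1)·f(k)/C(k) = (k - 1)/(k**2 + 1); s_k = R·t_k = 3*(k - 1)*factorial(k).
Verify: 3*(k**2 + 1)*factorial(k) matches t_k.

Yes. s_k = 3*(k - 1)*factorial(k).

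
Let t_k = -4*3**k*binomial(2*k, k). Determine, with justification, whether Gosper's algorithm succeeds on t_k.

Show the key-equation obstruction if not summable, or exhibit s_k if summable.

Compute t_(k+1)/t_k: get 6*(2*k + 1)/(k + 1).
Normal form (A,B,C) = (12*k + 6, k + 1, 1).
Need (12*k + 6)·f(k+1) − (k)·f(k) = 1.
From deg A=1, deg B=1, deg C=0: d=-1.
deg f ≤ -1 is impossible — no certificate.

No — t_k has no hypergeometric antidifference.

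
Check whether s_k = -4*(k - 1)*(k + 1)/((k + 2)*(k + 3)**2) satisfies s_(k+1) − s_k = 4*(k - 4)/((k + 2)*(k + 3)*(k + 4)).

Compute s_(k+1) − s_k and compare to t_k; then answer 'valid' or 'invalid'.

Invalid: residual 16*(-k**2 - k + 8)/(k**5 + 16*k**4 + 101*k**3 + 314*k**2 + 480*k + 288) ≠ 0.

s_(k+1) = -4*k*(k + 2)/((k + 3)*(k + 4)**2)
s_(k+1) − s_k = 4*(-k*(k + 2)**2*(k + 3) + (k - 1)*(k + 1)*(k + 4)**2)/((k + 2)*(k + 3)**2*(k + 4)**2)
(s_(k+1) − s_k) − t_k = 16*(-k**2 - k + 8)/(k**5 + 16*k**4 + 101*k**3 + 314*k**2 + 480*k + 288)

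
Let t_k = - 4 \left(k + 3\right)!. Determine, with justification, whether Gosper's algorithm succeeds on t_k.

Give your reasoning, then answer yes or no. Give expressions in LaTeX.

Ratio r(k) = k + 4.
Gosper form: A/B · C(k+1)/C(k) with A=k + 4, B=1, C=1.
Set up (k + 4)·f(k+1) − (1)·f(k) − (1) = 0.
deg f ≤ -1 (via 1,0,0).
Bound -1 < 0, so the key equation has no polynomial solution.

No — t_k has no hypergeometric antidifference.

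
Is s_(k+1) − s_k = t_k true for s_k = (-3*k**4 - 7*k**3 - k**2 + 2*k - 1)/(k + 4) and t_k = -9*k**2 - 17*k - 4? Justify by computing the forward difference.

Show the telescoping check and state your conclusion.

Invalid: residual 3*(6*k**3 + 49*k**2 + 75*k + 15)/(k**2 + 9*k + 20) ≠ 0.

s_(k+1) = (-3*k**4 - 19*k**3 - 40*k**2 - 33*k - 10)/(k + 5)
s_(k+1) − s_k = (-9*k**4 - 80*k**3 - 190*k**2 - 151*k - 35)/(k**2 + 9*k + 20)
(s_(k+1) − s_k) − t_k = 3*(6*k**3 + 49*k**2 + 75*k + 15)/(k**2 + 9*k + 20)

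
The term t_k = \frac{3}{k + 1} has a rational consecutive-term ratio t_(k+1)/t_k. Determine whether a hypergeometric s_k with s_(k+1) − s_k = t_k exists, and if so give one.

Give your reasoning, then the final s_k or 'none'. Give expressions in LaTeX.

not Gosper-summable; s_k does not exist

Ratio r(k) = (k + 1)/(k + 2).
Take A(k)=k + 1, B(k)=k + 2, C(k)=1.
f must satisfy (k + 1)·f(k+1) − (k + 1)·f(k) = 1.
d = 0 from the (1,1,0) case.
Generic f = c0 gives residual -1; -1 = 0 cannot hold, so t_k is not Gosper-summable.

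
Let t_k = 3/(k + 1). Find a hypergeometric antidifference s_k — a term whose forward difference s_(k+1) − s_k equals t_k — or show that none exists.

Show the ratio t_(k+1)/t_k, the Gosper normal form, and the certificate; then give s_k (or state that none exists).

none — t_k is not Gosper-summable

Ratio r(k) = (k + 1)/(k + 2).
Take A(k)=k + 1, B(k)=k + 2, C(k)=1.
Need (k + 1)·f(k+1) − (k + 1)·f(k) = 1.
d = 0 from the (1,1,0) case.
f = c0 ⇒ A·f(k+1) − B(k−1)·f(k) − C = -1. The system {-1 = 0} is inconsistent; no antidifference.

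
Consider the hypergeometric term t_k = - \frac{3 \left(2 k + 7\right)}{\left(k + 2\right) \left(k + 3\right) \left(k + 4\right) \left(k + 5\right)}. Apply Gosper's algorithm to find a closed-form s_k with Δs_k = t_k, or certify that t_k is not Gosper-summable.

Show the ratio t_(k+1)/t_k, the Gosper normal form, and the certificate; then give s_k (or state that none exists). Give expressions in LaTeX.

s_k = \frac{3 k \left(- k - 6\right)}{8 \left(k^{2} + 6 k + 8\right)}

t_(k+1)/t_k = (k + 2)*(2*k + 9)/((k + 6)*(2*k + 7)).
Take A(k)=k + 2, B(k)=k + 6, C(k)=k + 7/2.
f must satisfy (k + 2)·f(k+1) − (k + 5)·f(k) = k + 7/2.
From deg A=1, deg B=1, deg C=1: d=3.
Coefficient equations give f(k) = k*(k + 3)*(k + 6)/16.
So s_k = (B(k−1)f/C)·t_k = (k*(k + 3)*(k + 5)*(k + 6)/(8*(2*k + 7)))·t_k = 3*k*(-k - 6)/(8*(k**2 + 6*k + 8)).
Δs = 3*(-2*k - 7)/(k**4 + 14*k**3 + 71*k**2 + 154*k + 120), as required.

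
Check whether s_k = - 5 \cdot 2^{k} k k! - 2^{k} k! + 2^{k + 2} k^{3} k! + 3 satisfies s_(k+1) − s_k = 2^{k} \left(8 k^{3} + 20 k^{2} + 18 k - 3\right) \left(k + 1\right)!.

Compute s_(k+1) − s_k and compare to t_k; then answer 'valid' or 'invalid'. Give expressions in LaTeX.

s_(k+1) = 8*2**k*k**4*factorial(k) + 32*2**k*k**3*factorial(k) + 38*2**k*k**2*factorial(k) + 10*2**k*k*factorial(k) - 4*2**k*factorial(k) + 3
s_(k+1) − s_k = 2**k*(8*k**3 + 20*k**2 + 18*k - 3)*factorial(k + 1)
(s_(k+1) − s_k) − t_k = 0

valid (s_(k+1) − s_k reduces to t_k)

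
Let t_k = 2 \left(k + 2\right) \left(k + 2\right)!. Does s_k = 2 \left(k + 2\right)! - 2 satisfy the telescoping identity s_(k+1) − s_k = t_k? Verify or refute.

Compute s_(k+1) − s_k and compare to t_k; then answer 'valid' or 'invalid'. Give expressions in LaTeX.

valid (s_(k+1) − s_k reduces to t_k)

s_(k+1) = 2*factorial(k + 3) - 2
s_(k+1) − s_k = 2*(k + 2)*factorial(k + 2)
(s_(k+1) − s_k) − t_k = 0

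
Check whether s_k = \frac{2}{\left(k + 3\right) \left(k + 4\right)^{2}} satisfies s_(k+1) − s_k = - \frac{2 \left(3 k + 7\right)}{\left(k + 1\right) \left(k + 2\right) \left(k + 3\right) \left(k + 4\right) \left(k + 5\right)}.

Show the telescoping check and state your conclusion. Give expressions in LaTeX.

Invalid: residual \frac{12 \left(2 k^{2} + 13 k + 19\right)}{k^{7} + 24 k^{6} + 240 k^{5} + 1290 k^{4} + 3999 k^{3} + 7086 k^{2} + 6560 k + 2400} ≠ 0.

s_(k+1) = 2/((k + 4)*(k + 5)**2)
s_(k+1) − s_k = 2*(-3*k - 13)/(k**5 + 21*k**4 + 175*k**3 + 723*k**2 + 1480*k + 1200)
(s_(k+1) − s_k) − t_k = 12*(2*k**2 + 13*k + 19)/(k**7 + 24*k**6 + 240*k**5 + 1290*k**4 + 3999*k**3 + 7086*k**2 + 6560*k + 2400)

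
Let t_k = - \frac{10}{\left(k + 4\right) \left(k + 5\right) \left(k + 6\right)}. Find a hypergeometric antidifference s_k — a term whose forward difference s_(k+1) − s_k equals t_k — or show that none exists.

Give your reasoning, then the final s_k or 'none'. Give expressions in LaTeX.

The ratio is (k + 4)/(k + 7).
Take A(k)=k + 4, B(k)=k + 7, C(k)=1.
Need (k + 4)·f(k+1) − (k + 6)·f(k) = 1.
deg f ≤ 2 (via 1,1,0).
Solve for f: f(k) = k*(k + 9)/40 (degree 2 ≤ 2).
Then R = B(k−1)f/C = k*(k + 6)*(k + 9)/40, so s_k = R(k)·t_k = k*(-k - 9)/(4*(k + 4)*(k + 5)).
Δs = -10/(k**3 + 15*k**2 + 74*k + 120), as required.

s_k = \frac{k \left(- k - 9\right)}{4 \left(k + 4\right) \left(k + 5\right)}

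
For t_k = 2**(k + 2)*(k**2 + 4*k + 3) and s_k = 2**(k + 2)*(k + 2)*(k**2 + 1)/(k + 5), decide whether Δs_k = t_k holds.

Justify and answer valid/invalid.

s_(k+1) = 2**(k + 3)*(k + 3)*((k + 1)**2 + 1)/(k + 6)
s_(k+1) − s_k = 2**(k + 2)*(k**4 + 12*k**3 + 53*k**2 + 84*k + 48)/(k**2 + 11*k + 30)
(s_(k+1) − s_k) − t_k = 12*2**k*(-k**3 - 8*k**2 - 23*k - 14)/(k**2 + 11*k + 30)

Invalid: residual 12*2**k*(-k**3 - 8*k**2 - 23*k - 14)/(k**2 + 11*k + 30) ≠ 0.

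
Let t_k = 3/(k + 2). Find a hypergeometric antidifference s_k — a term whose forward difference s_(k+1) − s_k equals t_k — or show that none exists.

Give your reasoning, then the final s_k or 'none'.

not Gosper-summable; s_k does not exist

Step 1: r(k) = (k + 2)/(k + 3).
Normal form (A,B,C) = (k + 2, k + 3, 1).
Need (k + 2)·f(k+1) − (k + 2)·f(k) = 1.
Bound: deg f ≤ 0.
Generic f = c0 gives residual -1; -1 = 0 cannot hold, so t_k is not Gosper-summable.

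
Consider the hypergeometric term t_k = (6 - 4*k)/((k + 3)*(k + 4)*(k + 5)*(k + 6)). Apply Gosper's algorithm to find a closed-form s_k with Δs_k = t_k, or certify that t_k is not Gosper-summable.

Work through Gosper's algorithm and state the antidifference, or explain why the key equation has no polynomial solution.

The ratio is (k + 3)*(2*k - 1)/((k + 7)*(2*k - 3)).
So A=k + 3 and B=k + 7, with C=k - 3/2.
Need (k + 3)·f(k+1) − (k + 6)·f(k) = k - 3/2.
deg f ≤ 3 (via 1,1,1).
Solve for f: f(k) = -k/2 (degree 1 ≤ 3).
Certificate R = B(k−1)f/C = -k*(k + 6)/(2*k - 3) gives s_k = 2*k/((k + 3)*(k + 4)*(k + 5)).
Check: Δs_k = 2*(3 - 2*k)/(k**4 + 18*k**3 + 119*k**2 + 342*k + 360). ✓

s_k = 2*k/((k + 3)*(k + 4)*(k + 5))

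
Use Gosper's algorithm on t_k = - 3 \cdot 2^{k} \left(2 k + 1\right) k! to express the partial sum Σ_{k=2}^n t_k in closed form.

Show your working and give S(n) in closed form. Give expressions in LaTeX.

S(n) = - 6 \cdot 2^{n} \left(n + 1\right)! + 24

Step 1: r(k) = 2*(k + 1)*(2*k + 3)/(2*k + 1).
A = 2*k + 2, B = 1, C = k + 1/2.
Solve (2*k + 2)·f(k+1) − (1)·f(k) = k + 1/2.
Bound: deg f ≤ 0.
Solving with deg f ≤ 0: f(k) = 1/2.
So s_k = (B(k−1)f/C)·t_k = (1/(2*k + 1))·t_k = -3*2**k*factorial(k).
Check: Δs_k = -3*2**k*(2*k + 1)*factorial(k). ✓
s_(n+1) = -6*2**n*factorial(n + 1) and s_(2) = -24, so S(n) = -6*2**n*factorial(n + 1) + 24.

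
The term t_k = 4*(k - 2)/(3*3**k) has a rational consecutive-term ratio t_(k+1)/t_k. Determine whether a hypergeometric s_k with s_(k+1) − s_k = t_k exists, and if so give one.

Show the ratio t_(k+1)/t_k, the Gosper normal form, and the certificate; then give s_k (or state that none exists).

The ratio is (k - 1)/(3*(k - 2)).
Factor: A=1/3; B=1; C=k - 2.
f must satisfy (1/3)·f(k+1) − (1)·f(k) = k - 2.
From deg A=0, deg B=0, deg C=1: d=1.
Match coefficients ⇒ f(k) = -3*(2*k - 3)/4.
So s_k = (B(k−1)f/C)·t_k = (-3*(2*k - 3)/(4*(k - 2)))·t_k = (3 - 2*k)/3**k.
Δs = 4*(k - 2)/(3*3**k), as required.

s_k = (3 - 2*k)/3**k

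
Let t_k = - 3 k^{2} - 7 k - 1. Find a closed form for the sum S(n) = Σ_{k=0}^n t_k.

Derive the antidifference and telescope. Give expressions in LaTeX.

Step 1: r(k) = (3*k**2 + 13*k + 11)/(3*k**2 + 7*k + 1).
Factor: A=1; B=1; C=k**2 + 7*k/3 + 1/3.
Set up (1)·f(k+1) − (1)·f(k) − (k**2 + 7*k/3 + 1/3) = 0.
d = 3 from the (0,0,2) case.
Match coefficients ⇒ f(k) = k*(k**2 + 2*k - 2)/3.
Get s_k = R·t_k = k*(-k**2 - 2*k + 2) with R(k) = B(k−1)f(k)/C(k) = k*(k**2 + 2*k - 2)/(3*k**2 + 7*k + 1).
Verify: -3*k**2 - 7*k - 1 matches t_k.
Evaluate: s_(n+1) = -n**3 - 5*n**2 - 5*n - 1; subtract s_(0) = 0 ⇒ S(n) = -n**3 - 5*n**2 - 5*n - 1.

S(n) = - n^{3} - 5 n^{2} - 5 n - 1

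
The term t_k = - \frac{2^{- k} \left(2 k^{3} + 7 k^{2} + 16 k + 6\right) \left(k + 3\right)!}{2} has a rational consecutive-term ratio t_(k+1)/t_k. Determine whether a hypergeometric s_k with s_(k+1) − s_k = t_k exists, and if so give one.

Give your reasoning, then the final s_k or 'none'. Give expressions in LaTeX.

The ratio is (2*k**4 + 21*k**3 + 88*k**2 + 175*k + 124)/(2*(2*k**3 + 7*k**2 + 16*k + 6)).
Gosper form: A/B · C(k+1)/C(k) with A=k/2 + 2, B=1, C=k**3 + 7*k**2/2 + 8*k + 3.
Key eq: (k/2 + 2)·f(k+1) = (1)·f(k) + (k**3 + 7*k**2/2 + 8*k + 3).
deg f ≤ 2 (via 1,0,3).
A polynomial solution: f(k) = 2*k**2 - k + 1.
R(k) = B(k−1)·f(k)/C(k) = 2*(2*k**2 - k + 1)/(2*k**3 + 7*k**2 + 16*k + 6); s_k = R·t_k = -(2*k**2 - k + 1)*factorial(k + 3)/2**k.
s_(k+1) − s_k = -(2*k**3 + 7*k**2 + 16*k + 6)*factorial(k + 3)/(2*2**k) = t_k.

s_k = - 2^{- k} \left(2 k^{2} - k + 1\right) \left(k + 3\right)!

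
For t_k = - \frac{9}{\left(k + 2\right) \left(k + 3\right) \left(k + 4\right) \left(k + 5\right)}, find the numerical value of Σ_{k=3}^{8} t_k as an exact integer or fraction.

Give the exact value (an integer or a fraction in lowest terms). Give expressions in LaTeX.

Σ = -251/20020

Ratio r(k) = (k + 2)/(k + 6).
So A=k + 2 and B=k + 6, with C=1.
Need (k + 2)·f(k+1) − (k + 5)·f(k) = 1.
Bound: deg f ≤ 3.
A polynomial solution: f(k) = k*(k**2 + 9*k + 26)/72.
Certificate R = B(k−1)f/C = k*(k + 5)*(k**2 + 9*k + 26)/72 gives s_k = k*(-k**2 - 9*k - 26)/(8*(k + 2)*(k + 3)*(k + 4)).
Δs = -9/(k**4 + 14*k**3 + 71*k**2 + 154*k + 120), as required.
Evaluate s at k=9 and k=3: -141/1144 and -31/280; difference -251/20020.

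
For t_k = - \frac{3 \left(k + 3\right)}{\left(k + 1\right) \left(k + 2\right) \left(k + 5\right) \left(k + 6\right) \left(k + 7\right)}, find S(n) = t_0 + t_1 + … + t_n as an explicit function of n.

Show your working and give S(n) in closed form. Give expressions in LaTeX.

S(n) = \frac{- n^{3} - 15 n^{2} - 68 n - 54}{30 \left(n^{3} + 15 n^{2} + 68 n + 84\right)}

Step 1: r(k) = (k + 1)*(k + 4)*(k + 5)/((k + 3)**2*(k + 8)).
Factor: A=k + 1; B=k + 8; C=k**3 + 10*k**2 + 33*k + 36.
Set up (k + 1)·f(k+1) − (k + 7)·f(k) − (k**3 + 10*k**2 + 33*k + 36) = 0.
Degrees (1,1,3) ⇒ d ≤ 6.
Coefficient equations give f(k) = k*(k + 2)*(k + 3)*(k + 4)*(k**2 + 12*k + 41)/90.
Get s_k = R·t_k = k*(-k**2 - 12*k - 41)/(30*(k**3 + 12*k**2 + 41*k + 30)) with R(k) = B(k−1)f(k)/C(k) = k*(k + 2)*(k + 7)*(k**2 + 12*k + 41)/(90*(k + 3)).
Δs = 3*(-k - 3)/(k**5 + 21*k**4 + 163*k**3 + 567*k**2 + 844*k + 420), as required.
Evaluate: s_(n+1) = (-n**3 - 15*n**2 - 68*n - 54)/(30*(n**3 + 15*n**2 + 68*n + 84)); subtract s_(0) = 0 ⇒ S(n) = (-n**3 - 15*n**2 - 68*n - 54)/(30*(n**3 + 15*n**2 + 68*n + 84)).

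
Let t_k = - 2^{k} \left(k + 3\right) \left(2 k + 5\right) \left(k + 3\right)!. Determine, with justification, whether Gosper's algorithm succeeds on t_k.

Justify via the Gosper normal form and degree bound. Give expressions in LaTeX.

Yes. s_k = - 2^{k} \left(k + 1\right) \left(k + 3\right)!.

Step 1: r(k) = (k + 4)**2*(4*k + 14)/((k + 3)*(2*k + 5)).
A = 2*k + 8, B = 1, C = k**2 + 11*k/2 + 15/2.
f must satisfy (2*k + 8)·f(k+1) − (1)·f(k) = k**2 + 11*k/2 + 15/2.
From deg A=1, deg B=0, deg C=2: d=1.
Solve for f: f(k) = (k + 1)/2 (degree 1 ≤ 1).
R(k) = B(k−1)·f(k)/C(k) = (k + 1)/((k + 3)*(2*k + 5)); s_k = R·t_k = -2**k*(k + 1)*factorial(k + 3).
Verify: -2**k*(k + 3)*(2*k + 5)*factorial(k + 3) matches t_k.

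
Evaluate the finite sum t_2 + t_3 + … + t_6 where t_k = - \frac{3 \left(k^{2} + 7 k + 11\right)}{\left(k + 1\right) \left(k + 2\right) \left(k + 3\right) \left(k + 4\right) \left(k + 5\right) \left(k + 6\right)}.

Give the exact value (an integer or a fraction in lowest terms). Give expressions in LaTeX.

Σ = -19/2240

r(k) = (k + 1)*(7*k + (k + 1)**2 + 18)/((k + 7)*(k**2 + 7*k + 11)) after simplifying.
Factor: A=k + 1; B=k + 7; C=k**2 + 7*k + 11.
Key eq: (k + 1)·f(k+1) = (k + 6)·f(k) + (k**2 + 7*k + 11).
deg f ≤ 5 (via 1,1,2).
A polynomial solution: f(k) = k*(k + 2)*(k + 4)*(k**2 + 9*k + 23)/45.
Get s_k = R·t_k = k*(-k**2 - 9*k - 23)/(15*(k**3 + 9*k**2 + 23*k + 15)) with R(k) = B(k−1)f(k)/C(k) = k*(k + 2)*(k + 4)*(k + 6)*(k**2 + 9*k + 23)/(45*(k**2 + 7*k + 11)).
Verify: 3*(-k**2 - 7*k - 11)/(k**6 + 21*k**5 + 175*k**4 + 735*k**3 + 1624*k**2 + 1764*k + 720) matches t_k.
Evaluate s at k=7 and k=2: -21/320 and -2/35; difference -19/2240.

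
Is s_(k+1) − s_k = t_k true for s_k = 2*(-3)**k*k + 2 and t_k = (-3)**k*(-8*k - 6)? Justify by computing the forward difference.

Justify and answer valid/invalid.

valid (s_(k+1) − s_k reduces to t_k)

s_(k+1) = 2*(-3)**(k + 1)*(k + 1) + 2
s_(k+1) − s_k = (-3)**k*(-8*k - 6)
(s_(k+1) − s_k) − t_k = 0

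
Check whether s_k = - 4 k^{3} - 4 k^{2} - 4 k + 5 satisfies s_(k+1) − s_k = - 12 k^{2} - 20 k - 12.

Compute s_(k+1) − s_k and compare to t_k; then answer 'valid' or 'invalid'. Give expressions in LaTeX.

valid; difference matches t_k

s_(k+1) = -4*k**3 - 16*k**2 - 24*k - 7
s_(k+1) − s_k = -12*k**2 - 20*k - 12
(s_(k+1) − s_k) − t_k = 0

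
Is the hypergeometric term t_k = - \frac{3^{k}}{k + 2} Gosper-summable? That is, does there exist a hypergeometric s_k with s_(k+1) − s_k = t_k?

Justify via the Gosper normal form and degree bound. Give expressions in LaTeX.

t_(k+1)/t_k = 3*(k + 2)/(k + 3).
Normal form (A,B,C) = (3*k + 6, k + 3, 1).
Solve (3*k + 6)·f(k+1) − (k + 2)·f(k) = 1.
deg f ≤ -1 (via 1,1,0).
deg f ≤ -1 is impossible — no certificate.

No — t_k has no hypergeometric antidifference.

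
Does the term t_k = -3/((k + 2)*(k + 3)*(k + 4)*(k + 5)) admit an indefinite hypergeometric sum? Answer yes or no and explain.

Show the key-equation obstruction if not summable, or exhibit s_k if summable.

Ratio r(k) = (k + 2)/(k + 6).
Gosper form: A/B · C(k+1)/C(k) with A=k + 2, B=k + 6, C=1.
Need (k + 2)·f(k+1) − (k + 5)·f(k) = 1.
Degrees (1,1,0) ⇒ d ≤ 3.
A polynomial solution: f(k) = k*(k**2 + 9*k + 26)/72.
Then R = B(k−1)f/C = k*(k + 5)*(k**2 + 9*k + 26)/72, so s_k = R(k)·t_k = k*(-k**2 - 9*k - 26)/(24*(k + 2)*(k + 3)*(k + 4)).
s_(k+1) − s_k = -3/(k**4 + 14*k**3 + 71*k**2 + 154*k + 120) = t_k.

Yes. s_k = k*(-k**2 - 9*k - 26)/(24*(k + 2)*(k + 3)*(k + 4)).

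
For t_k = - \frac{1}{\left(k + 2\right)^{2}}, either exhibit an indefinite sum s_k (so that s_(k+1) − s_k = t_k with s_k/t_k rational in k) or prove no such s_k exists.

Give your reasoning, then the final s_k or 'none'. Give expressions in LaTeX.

r(k) = (k + 2)**2/(k + 3)**2 after simplifying.
Gosper form: A/B · C(k+1)/C(k) with A=k**2 + 4*k + 4, B=k**2 + 6*k + 9, C=1.
Set up (k**2 + 4*k + 4)·f(k+1) − (k**2 + 4*k + 4)·f(k) − (1) = 0.
From deg A=2, deg B=2, deg C=0: d=0.
Put f(k) = c0: A·f(k+1) − B(k−1)·f(k) − C = -1; need -1 = 0 — inconsistent ⇒ no f, not summable.

none — t_k is not Gosper-summable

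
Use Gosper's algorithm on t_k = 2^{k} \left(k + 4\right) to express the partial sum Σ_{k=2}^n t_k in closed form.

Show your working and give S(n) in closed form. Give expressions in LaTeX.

S(n) = 2 \cdot 2^{n} n + 6 \cdot 2^{n} - 16

Step 1: r(k) = 2*(k + 5)/(k + 4).
Factor: A=2; B=1; C=k + 4.
Key eq: (2)·f(k+1) = (1)·f(k) + (k + 4).
From deg A=0, deg B=0, deg C=1: d=1.
Solving with deg f ≤ 1: f(k) = k + 2.
Get s_k = R·t_k = 2**k*(k + 2) with R(k) = B(k−1)f(k)/C(k) = (k + 2)/(k + 4).
Check: Δs_k = 2**k*(k + 4). ✓
Telescope: S(n) = s_(n+1) − s_(2) = 2**(n + 1)*(n + 3) − (16) = 2*2**n*n + 6*2**n - 16.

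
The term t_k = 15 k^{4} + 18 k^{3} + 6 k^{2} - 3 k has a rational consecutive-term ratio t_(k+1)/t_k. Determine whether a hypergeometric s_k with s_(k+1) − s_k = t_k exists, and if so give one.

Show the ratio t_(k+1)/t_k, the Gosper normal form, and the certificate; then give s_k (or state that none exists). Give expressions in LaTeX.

The ratio is (5*k**4 + 26*k**3 + 50*k**2 + 41*k + 12)/(k*(5*k**3 + 6*k**2 + 2*k - 1)).
Gosper form: A/B · C(k+1)/C(k) with A=1, B=1, C=k**4 + 6*k**3/5 + 2*k**2/5 - k/5.
f must satisfy (1)·f(k+1) − (1)·f(k) = k**4 + 6*k**3/5 + 2*k**2/5 - k/5.
Degrees (0,0,4) ⇒ d ≤ 5.
Solve for f: f(k) = k*(k - 1)*(3*k**3 - 2*k - 2)/15 (degree 5 ≤ 5).
So s_k = (B(k−1)f/C)·t_k = ((k - 1)*(3*k**3 - 2*k - 2)/(3*(5*k**3 + 6*k**2 + 2*k - 1)))·t_k = k*(3*k**4 - 3*k**3 - 2*k**2 + 2).
s_(k+1) − s_k = 3*k*(5*k**3 + 6*k**2 + 2*k - 1) = t_k.

s_k = k \left(3 k^{4} - 3 k^{3} - 2 k^{2} + 2\right)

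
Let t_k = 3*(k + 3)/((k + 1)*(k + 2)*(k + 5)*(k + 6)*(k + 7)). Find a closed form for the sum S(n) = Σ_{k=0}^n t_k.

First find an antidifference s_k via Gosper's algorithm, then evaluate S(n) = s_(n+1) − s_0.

S(n) = (n**3 + 15*n**2 + 68*n + 54)/(30*(n**3 + 15*n**2 + 68*n + 84))

The ratio is (k + 1)*(k + 4)*(k + 5)/((k + 3)**2*(k + 8)).
Gosper form: A/B · C(k+1)/C(k) with A=k + 1, B=k + 8, C=k**3 + 10*k**2 + 33*k + 36.
f must satisfy (k + 1)·f(k+1) − (k + 7)·f(k) = k**3 + 10*k**2 + 33*k + 36.
Bound: deg f ≤ 6.
Solve for f: f(k) = k*(k + 2)*(k + 3)*(k + 4)*(k**2 + 12*k + 41)/90 (degree 6 ≤ 6).
R(k) = B(k−1)·f(k)/C(k) = k*(k + 2)*(k + 7)*(k**2 + 12*k + 41)/(90*(k + 3)); s_k = R·t_k = k*(k**2 + 12*k + 41)/(30*(k**3 + 12*k**2 + 41*k + 30)).
Check: Δs_k = 3*(k + 3)/(k**5 + 21*k**4 + 163*k**3 + 567*k**2 + 844*k + 420). ✓
Evaluate: s_(n+1) = (n**3 + 15*n**2 + 68*n + 54)/(30*(n**3 + 15*n**2 + 68*n + 84)); subtract s_(0) = 0 ⇒ S(n) = (n**3 + 15*n**2 + 68*n + 54)/(30*(n**3 + 15*n**2 + 68*n + 84)).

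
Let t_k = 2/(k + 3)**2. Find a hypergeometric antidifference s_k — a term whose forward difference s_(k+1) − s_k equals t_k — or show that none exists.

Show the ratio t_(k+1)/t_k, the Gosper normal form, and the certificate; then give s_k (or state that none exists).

Step 1: r(k) = (k + 3)**2/(k + 4)**2.
Factor: A=k**2 + 6*k + 9; B=k**2 + 8*k + 16; C=1.
Solve (k**2 + 6*k + 9)·f(k+1) − (k**2 + 6*k + 9)·f(k) = 1.
Degrees (2,2,0) ⇒ d ≤ 0.
Generic f = c0 gives residual -1; -1 = 0 cannot hold, so t_k is not Gosper-summable.

no hypergeometric antidifference exists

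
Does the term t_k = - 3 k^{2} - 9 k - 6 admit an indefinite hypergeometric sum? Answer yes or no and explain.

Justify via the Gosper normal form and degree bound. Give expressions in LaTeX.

Yes. s_k = k \left(- k^{2} - 3 k - 2\right).

The ratio is (k + 3)/(k + 1).
Factor: A=1; B=1; C=k**2 + 3*k + 2.
Set up (1)·f(k+1) − (1)·f(k) − (k**2 + 3*k + 2) = 0.
Bound: deg f ≤ 3.
Solve for f: f(k) = k*(k + 1)*(k + 2)/3 (degree 3 ≤ 3).
Get s_k = R·t_k = k*(-k**2 - 3*k - 2) with R(k) = B(k−1)f(k)/C(k) = k/3.
Verify: -3*k**2 - 9*k - 6 matches t_k.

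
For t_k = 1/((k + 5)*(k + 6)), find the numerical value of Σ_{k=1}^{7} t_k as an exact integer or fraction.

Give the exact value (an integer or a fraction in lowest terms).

Compute t_(k+1)/t_k: get (k + 5)/(k + 7).
So A=k + 5 and B=k + 7, with C=1.
Solve (k + 5)·f(k+1) − (k + 6)·f(k) = 1.
Degrees (1,1,0) ⇒ d ≤ 1.
Coefficient equations give f(k) = k/5.
R(k) = B(k−1)·f(k)/C(k) = k*(k + 6)/5; s_k = R·t_k = k/(5*(k + 5)).
Check: Δs_k = 1/(k**2 + 11*k + 30). ✓
Σ_(k=1)^(7) t_k = s_(8) − s_(1) = 8/65 − (1/30) = 7/78.

Σ = 7/78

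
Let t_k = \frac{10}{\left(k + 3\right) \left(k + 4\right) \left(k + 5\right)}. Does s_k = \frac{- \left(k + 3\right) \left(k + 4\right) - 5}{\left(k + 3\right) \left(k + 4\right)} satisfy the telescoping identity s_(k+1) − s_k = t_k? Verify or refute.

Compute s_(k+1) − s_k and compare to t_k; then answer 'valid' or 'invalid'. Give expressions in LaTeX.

Valid — Δs_k = t_k.

s_(k+1) = (-(k + 4)*(k + 5) - 5)/((k + 4)*(k + 5))
s_(k+1) − s_k = 10/(k**3 + 12*k**2 + 47*k + 60)
(s_(k+1) − s_k) − t_k = 0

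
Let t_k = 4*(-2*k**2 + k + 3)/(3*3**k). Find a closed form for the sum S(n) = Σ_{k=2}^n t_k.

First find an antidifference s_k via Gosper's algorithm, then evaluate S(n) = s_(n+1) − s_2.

Ratio r(k) = (k - 2*(k + 1)**2 + 4)/(3*(-2*k**2 + k + 3)).
Factor: A=1/3; B=1; C=k**2 - k/2 - 3/2.
Set up (1/3)·f(k+1) − (1)·f(k) − (k**2 - k/2 - 3/2) = 0.
Bound: deg f ≤ 2.
Solve for f: f(k) = -3*(4*k**2 + 2*k - 3)/8 (degree 2 ≤ 2).
So s_k = (B(k−1)f/C)·t_k = (-3*(4*k**2 + 2*k - 3)/(4*(k + 1)*(2*k - 3)))·t_k = (4*k**2 + 2*k - 3)/3**k.
s_(k+1) − s_k = 4*(-2*k**2 + k + 3)/(3*3**k) = t_k.
s_(n+1) = 3**(-n - 1)*(4*n**2 + 10*n + 3) and s_(2) = 17/9, so S(n) = 3**(-n - 2)*(-17*3**n + 12*n**2 + 30*n + 9).

S(n) = 3**(-n - 2)*(-17*3**n + 12*n**2 + 30*n + 9)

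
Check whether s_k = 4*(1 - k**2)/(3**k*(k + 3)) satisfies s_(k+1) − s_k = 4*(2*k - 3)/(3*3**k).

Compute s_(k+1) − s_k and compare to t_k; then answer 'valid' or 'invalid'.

Invalid: residual 16*(-k**2 - 3*k + 6)/(3*3**k*(k**2 + 7*k + 12)) ≠ 0.

s_(k+1) = 4*(1 - (k + 1)**2)/(3*3**k*(k + 4))
s_(k+1) − s_k = 4*(2*k**3 + 7*k**2 - 9*k - 12)/(3*3**k*(k**2 + 7*k + 12))
(s_(k+1) − s_k) − t_k = 16*(-k**2 - 3*k + 6)/(3*3**k*(k**2 + 7*k + 12))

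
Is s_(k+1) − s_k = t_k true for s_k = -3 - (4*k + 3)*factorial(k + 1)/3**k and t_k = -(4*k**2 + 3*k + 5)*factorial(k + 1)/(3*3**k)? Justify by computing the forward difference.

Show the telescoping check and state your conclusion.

valid; difference matches t_k

s_(k+1) = -3**(-k - 1)*(4*k + 7)*factorial(k + 2) - 3
s_(k+1) − s_k = -(4*k**2 + 3*k + 5)*factorial(k + 1)/(3*3**k)
(s_(k+1) − s_k) − t_k = 0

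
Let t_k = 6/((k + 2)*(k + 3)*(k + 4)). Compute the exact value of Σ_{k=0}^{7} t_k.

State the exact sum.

Step 1: r(k) = (k + 2)/(k + 5).
So A=k + 2 and B=k + 5, with C=1.
Solve (k + 2)·f(k+1) − (k + 4)·f(k) = 1.
From deg A=1, deg B=1, deg C=0: d=2.
Match coefficients ⇒ f(k) = k*(k + 5)/12.
R(k) = B(k−1)·f(k)/C(k) = k*(k + 4)*(k + 5)/12; s_k = R·t_k = k*(k + 5)/(2*(k + 2)*(k + 3)).
Check: Δs_k = 6/(k**3 + 9*k**2 + 26*k + 24). ✓
Sum = s_(8) − s_(0); s_(8) = 26/55, s_(0) = 0 ⇒ 26/55.

Σ = 26/55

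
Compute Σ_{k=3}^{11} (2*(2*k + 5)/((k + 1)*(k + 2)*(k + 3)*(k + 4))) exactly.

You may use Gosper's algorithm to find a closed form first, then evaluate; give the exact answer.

Σ = 19/260

Ratio r(k) = (k + 1)*(2*k + 7)/((k + 5)*(2*k + 5)).
Take A(k)=k + 1, B(k)=k + 5, C(k)=k + 5/2.
Need (k + 1)·f(k+1) − (k + 4)·f(k) = k + 5/2.
d = 3 from the (1,1,1) case.
Solving with deg f ≤ 3: f(k) = k*(k + 2)*(k + 4)/6.
Certificate R = B(k−1)f/C = k*(k + 2)*(k + 4)**2/(3*(2*k + 5)) gives s_k = 2*k*(k + 4)/(3*(k**2 + 4*k + 3)).
s_(k+1) − s_k = 2*(2*k + 5)/(k**4 + 10*k**3 + 35*k**2 + 50*k + 24) = t_k.
Σ_(k=3)^(11) t_k = s_(12) − s_(3) = 128/195 − (7/12) = 19/260.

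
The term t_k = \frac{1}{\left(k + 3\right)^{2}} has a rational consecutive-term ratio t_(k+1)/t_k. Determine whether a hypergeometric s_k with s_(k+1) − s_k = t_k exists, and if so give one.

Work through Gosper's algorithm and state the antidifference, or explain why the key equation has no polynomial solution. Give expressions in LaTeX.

Compute t_(k+1)/t_k: get (k + 3)**2/(k + 4)**2.
So A=k**2 + 6*k + 9 and B=k**2 + 8*k + 16, with C=1.
Solve (k**2 + 6*k + 9)·f(k+1) − (k**2 + 6*k + 9)·f(k) = 1.
deg f ≤ 0 (via 2,2,0).
Put f(k) = c0: A·f(k+1) − B(k−1)·f(k) − C = -1; need -1 = 0 — inconsistent ⇒ no f, not summable.

no hypergeometric antidifference exists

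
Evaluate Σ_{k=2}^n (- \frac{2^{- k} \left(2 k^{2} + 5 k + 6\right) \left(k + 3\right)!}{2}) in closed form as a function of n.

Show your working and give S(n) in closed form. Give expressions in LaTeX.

S(n) = 90 - 2^{- n} n \left(n + 4\right)! - \frac{2^{- n} \left(n + 4\right)!}{2}

Compute t_(k+1)/t_k: get (k + 4)*(5*k + 2*(k + 1)**2 + 11)/(2*(2*k**2 + 5*k + 6)).
Factor: A=k/2 + 2; B=1; C=k**2 + 5*k/2 + 3.
Set up (k/2 + 2)·f(k+1) − (1)·f(k) − (k**2 + 5*k/2 + 3) = 0.
From deg A=1, deg B=0, deg C=2: d=1.
Coefficient equations give f(k) = 2*k - 1.
Certificate R = B(k−1)f/C = 2*(2*k - 1)/(2*k**2 + 5*k + 6) gives s_k = -(2*k - 1)*factorial(k + 3)/2**k.
s_(k+1) − s_k = -(2*k**2 + 5*k + 6)*factorial(k + 3)/(2*2**k) = t_k.
s_(n+1) = -2**(-n - 1)*(2*n + 1)*factorial(n + 4) and s_(2) = -90, so S(n) = 90 - n*factorial(n + 4)/2**n - factorial(n + 4)/(2*2**n).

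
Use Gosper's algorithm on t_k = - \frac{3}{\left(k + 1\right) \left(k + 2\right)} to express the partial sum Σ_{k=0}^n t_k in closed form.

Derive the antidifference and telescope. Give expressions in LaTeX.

S(n) = \frac{3 \left(- n - 1\right)}{n + 2}

Step 1: r(k) = (k + 1)/(k + 3).
A = k + 1, B = k + 3, C = 1.
Need (k + 1)·f(k+1) − (k + 2)·f(k) = 1.
deg f ≤ 1 (via 1,1,0).
A polynomial solution: f(k) = k.
Certificate R = B(k−1)f/C = k*(k + 2) gives s_k = -3*k/(k + 1).
Δs = -3/(k**2 + 3*k + 2), as required.
Σ_(k=0)^n t_k = s_(n+1) − s_(0) = (3*(-n - 1)/(n + 2)) − (0), i.e. 3*(-n - 1)/(n + 2).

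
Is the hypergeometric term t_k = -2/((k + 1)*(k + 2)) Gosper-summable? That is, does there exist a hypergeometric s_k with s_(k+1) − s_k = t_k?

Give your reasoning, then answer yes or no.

Yes. s_k = -2*k/(k + 1).

Step 1: r(k) = (k + 1)/(k + 3).
So A=k + 1 and B=k + 3, with C=1.
Key eq: (k + 1)·f(k+1) = (k + 2)·f(k) + (1).
Bound: deg f ≤ 1.
A polynomial solution: f(k) = k.
Certificate R = B(k−1)f/C = k*(k + 2) gives s_k = -2*k/(k + 1).
s_(k+1) − s_k = -2/(k**2 + 3*k + 2) = t_k.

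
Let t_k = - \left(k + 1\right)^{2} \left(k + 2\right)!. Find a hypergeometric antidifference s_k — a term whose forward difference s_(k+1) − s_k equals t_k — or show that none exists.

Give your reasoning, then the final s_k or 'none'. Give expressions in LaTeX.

r(k) = (k + 2)**2*(k + 3)/(k + 1)**2 after simplifying.
Factor: A=k + 3; B=1; C=k**2 + 2*k + 1.
Need (k + 3)·f(k+1) − (1)·f(k) = k**2 + 2*k + 1.
Bound: deg f ≤ 1.
Solve for f: f(k) = k - 1 (degree 1 ≤ 1).
Then R = B(k−1)f/C = (k - 1)/(k + 1)**2, so s_k = R(k)·t_k = -(k - 1)*factorial(k + 2).
Δs = -(k + 1)**2*factorial(k + 2), as required.

s_k = - \left(k - 1\right) \left(k + 2\right)!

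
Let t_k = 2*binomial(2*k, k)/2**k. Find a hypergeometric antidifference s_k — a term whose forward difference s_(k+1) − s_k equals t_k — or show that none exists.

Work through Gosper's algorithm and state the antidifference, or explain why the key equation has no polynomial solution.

Ratio r(k) = (2*k + 1)/(k + 1).
Normal form (A,B,C) = (2*k + 1, k + 1, 1).
Set up (2*k + 1)·f(k+1) − (k)·f(k) − (1) = 0.
deg f ≤ -1 (via 1,1,0).
deg f ≤ -1 is impossible — no certificate.

not Gosper-summable; s_k does not exist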